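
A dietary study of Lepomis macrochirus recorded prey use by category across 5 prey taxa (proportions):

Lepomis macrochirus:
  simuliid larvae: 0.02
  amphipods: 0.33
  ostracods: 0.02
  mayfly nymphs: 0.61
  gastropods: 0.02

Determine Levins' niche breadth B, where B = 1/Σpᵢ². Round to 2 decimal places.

Σpᵢ² = 0.02² + 0.33² + 0.02² + 0.61² + 0.02² = 0.0004 + 0.1089 + 0.0004 + 0.3721 + 0.0004 = 0.4822
B = 1 / 0.4822 = 2.0738

2.07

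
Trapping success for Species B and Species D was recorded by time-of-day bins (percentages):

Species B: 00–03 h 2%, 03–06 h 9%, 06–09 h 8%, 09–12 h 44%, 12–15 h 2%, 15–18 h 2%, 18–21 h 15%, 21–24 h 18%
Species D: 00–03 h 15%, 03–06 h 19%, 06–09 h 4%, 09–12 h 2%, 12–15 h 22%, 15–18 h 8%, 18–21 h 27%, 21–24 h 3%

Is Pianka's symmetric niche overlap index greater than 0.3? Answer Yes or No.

Yes

Convert percentages to proportions (divide by 100).
Σ p₁ᵢp₂ᵢ = 0.0030 + 0.0171 + 0.0032 + 0.0088 + 0.0044 + 0.0016 + 0.0405 + 0.0054 = 0.0840
Σp_1ᵢ² = 0.02² + 0.09² + 0.08² + 0.44² + 0.02² + 0.02² + 0.15² + 0.18² = 0.0004 + 0.0081 + 0.0064 + 0.1936 + 0.0004 + 0.0004 + 0.0225 + 0.0324 = 0.2642
Σp_2ᵢ² = 0.15² + 0.19² + 0.04² + 0.02² + 0.22² + 0.08² + 0.27² + 0.03² = 0.0225 + 0.0361 + 0.0016 + 0.0004 + 0.0484 + 0.0064 + 0.0729 + 0.0009 = 0.1892
O = 0.0840 / √(0.2642 × 0.1892) = 0.0840 / 0.22358 = 0.3757
O = 0.3757 > 0.3 → Yes.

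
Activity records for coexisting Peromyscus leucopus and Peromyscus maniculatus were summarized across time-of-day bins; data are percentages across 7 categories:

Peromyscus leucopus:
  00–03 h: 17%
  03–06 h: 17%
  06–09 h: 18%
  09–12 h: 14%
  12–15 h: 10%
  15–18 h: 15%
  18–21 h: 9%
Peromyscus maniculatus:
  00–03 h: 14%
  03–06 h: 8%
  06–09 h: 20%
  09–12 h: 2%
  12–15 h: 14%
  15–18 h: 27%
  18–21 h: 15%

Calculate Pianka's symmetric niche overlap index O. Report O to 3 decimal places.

0.873

Convert percentages to proportions (divide by 100).
Σ p₁ᵢp₂ᵢ = 0.0238 + 0.0136 + 0.0360 + 0.0028 + 0.0140 + 0.0405 + 0.0135 = 0.1442
Σp_1ᵢ² = 0.17² + 0.17² + 0.18² + 0.14² + 0.10² + 0.15² + 0.09² = 0.0289 + 0.0289 + 0.0324 + 0.0196 + 0.0100 + 0.0225 + 0.0081 = 0.1504
Σp_2ᵢ² = 0.14² + 0.08² + 0.20² + 0.02² + 0.14² + 0.27² + 0.15² = 0.0196 + 0.0064 + 0.0400 + 0.0004 + 0.0196 + 0.0729 + 0.0225 = 0.1814
O = 0.1442 / √(0.1504 × 0.1814) = 0.1442 / 0.165174 = 0.87302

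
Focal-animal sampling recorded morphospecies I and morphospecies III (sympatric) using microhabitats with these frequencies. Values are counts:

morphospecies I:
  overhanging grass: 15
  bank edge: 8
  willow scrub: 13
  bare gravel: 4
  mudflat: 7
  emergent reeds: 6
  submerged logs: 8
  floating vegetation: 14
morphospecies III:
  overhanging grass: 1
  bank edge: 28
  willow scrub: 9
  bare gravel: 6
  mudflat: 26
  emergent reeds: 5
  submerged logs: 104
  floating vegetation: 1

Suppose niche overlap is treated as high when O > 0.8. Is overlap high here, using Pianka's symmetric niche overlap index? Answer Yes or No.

Proportions for morphospecies I (n=75): 15/75=0.2000, 8/75=0.1067, 13/75=0.1733, 4/75=0.0533, 7/75=0.0933, 6/75=0.0800, 8/75=0.1067, 14/75=0.1867
Proportions for morphospecies III (n=180): 1/180=0.0056, 28/180=0.1556, 9/180=0.0500, 6/180=0.0333, 26/180=0.1444, 5/180=0.0278, 104/180=0.5778, 1/180=0.0056
Σ p₁ᵢp₂ᵢ = 0.001120 + 0.016603 + 0.008665 + 0.001775 + 0.013473 + 0.002224 + 0.061651 + 0.001046 = 0.106557
Σp_1ᵢ² = 0.2000² + 0.1067² + 0.1733² + 0.0533² + 0.0933² + 0.0800² + 0.1067² + 0.1867² = 0.040000 + 0.011385 + 0.030033 + 0.002841 + 0.008705 + 0.006400 + 0.011385 + 0.034857 = 0.145606
Σp_2ᵢ² = 0.0056² + 0.1556² + 0.0500² + 0.0333² + 0.1444² + 0.0278² + 0.5778² + 0.0056² = 0.000031 + 0.024211 + 0.002500 + 0.001109 + 0.020851 + 0.000773 + 0.333853 + 0.000031 = 0.383359
O = 0.106557 / √(0.145606 × 0.383359) = 0.106557 / 0.2362612 = 0.4510
O = 0.4510 < 0.8 → No.

No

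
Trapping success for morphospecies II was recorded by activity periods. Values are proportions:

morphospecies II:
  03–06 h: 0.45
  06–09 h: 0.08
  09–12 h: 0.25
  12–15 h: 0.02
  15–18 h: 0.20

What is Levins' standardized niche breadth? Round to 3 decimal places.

0.552

Σpᵢ² = 0.45² + 0.08² + 0.25² + 0.02² + 0.20² = 0.2025 + 0.0064 + 0.0625 + 0.0004 + 0.0400 = 0.3118
B = 1 / 0.3118 = 3.20718
Bₛ = (B − 1)/(n − 1) = (3.20718 − 1)/(5 − 1) = 2.20718/4 = 0.55180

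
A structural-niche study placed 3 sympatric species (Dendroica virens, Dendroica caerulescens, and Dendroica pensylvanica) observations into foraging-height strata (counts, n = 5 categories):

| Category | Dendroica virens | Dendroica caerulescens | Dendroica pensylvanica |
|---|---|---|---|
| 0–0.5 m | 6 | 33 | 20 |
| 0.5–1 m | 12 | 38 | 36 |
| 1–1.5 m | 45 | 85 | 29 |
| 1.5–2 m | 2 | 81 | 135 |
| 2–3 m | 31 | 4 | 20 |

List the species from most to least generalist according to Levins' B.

Proportions for Dendroica virens (n=96): 6/96=0.0625, 12/96=0.1250, 45/96=0.4688, 2/96=0.0208, 31/96=0.3229
Proportions for Dendroica caerulescens (n=241): 33/241=0.1369, 38/241=0.1577, 85/241=0.3527, 81/241=0.3361, 4/241=0.0166
Proportions for Dendroica pensylvanica (n=240): 20/240=0.0833, 36/240=0.1500, 29/240=0.1208, 135/240=0.5625, 20/240=0.0833
Σp_vireᵢ² = 0.0625² + 0.1250² + 0.4688² + 0.0208² + 0.3229² = 0.003906 + 0.015625 + 0.219773 + 0.000433 + 0.104264 = 0.344001
B_vire = 1 / 0.344001 = 2.9070
Σp_caerᵢ² = 0.1369² + 0.1577² + 0.3527² + 0.3361² + 0.0166² = 0.018742 + 0.024869 + 0.124397 + 0.112963 + 0.000276 = 0.281247
B_caer = 1 / 0.281247 = 3.5556
Σp_pensᵢ² = 0.0833² + 0.1500² + 0.1208² + 0.5625² + 0.0833² = 0.006939 + 0.022500 + 0.014593 + 0.316406 + 0.006939 = 0.367377
B_pens = 1 / 0.367377 = 2.7220
Ranking by B (broadest → narrowest): Dendroica caerulescens (3.56) > Dendroica virens (2.91) > Dendroica pensylvanica (2.72)

Dendroica caerulescens > Dendroica virens > Dendroica pensylvanica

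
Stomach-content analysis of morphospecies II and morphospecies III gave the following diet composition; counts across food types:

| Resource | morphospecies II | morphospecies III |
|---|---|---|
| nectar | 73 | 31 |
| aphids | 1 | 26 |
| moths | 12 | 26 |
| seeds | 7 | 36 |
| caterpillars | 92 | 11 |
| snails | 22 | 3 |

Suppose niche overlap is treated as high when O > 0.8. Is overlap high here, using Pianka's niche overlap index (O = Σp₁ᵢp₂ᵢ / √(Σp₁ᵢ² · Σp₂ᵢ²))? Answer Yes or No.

Proportions for morphospecies II (n=207): 73/207=0.3527, 1/207=0.0048, 12/207=0.0580, 7/207=0.0338, 92/207=0.4444, 22/207=0.1063
Proportions for morphospecies III (n=133): 31/133=0.2331, 26/133=0.1955, 26/133=0.1955, 36/133=0.2707, 11/133=0.0827, 3/133=0.0226
Σ p₁ᵢp₂ᵢ = 0.082214 + 0.000938 + 0.011339 + 0.009150 + 0.036752 + 0.002402 = 0.142795
Σp_1ᵢ² = 0.3527² + 0.0048² + 0.0580² + 0.0338² + 0.4444² + 0.1063² = 0.124397 + 0.000023 + 0.003364 + 0.001142 + 0.197491 + 0.011300 = 0.337717
Σp_2ᵢ² = 0.2331² + 0.1955² + 0.1955² + 0.2707² + 0.0827² + 0.0226² = 0.054336 + 0.038220 + 0.038220 + 0.073278 + 0.006839 + 0.000511 = 0.211404
O = 0.142795 / √(0.337717 × 0.211404) = 0.142795 / 0.2671979 = 0.5344
O = 0.5344 < 0.8 → No.

No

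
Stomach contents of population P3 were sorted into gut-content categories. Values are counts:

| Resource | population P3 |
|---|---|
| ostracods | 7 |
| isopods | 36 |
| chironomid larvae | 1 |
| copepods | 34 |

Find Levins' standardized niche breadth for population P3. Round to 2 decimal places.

Proportions for population P3 (n=78): 7/78=0.0897, 36/78=0.4615, 1/78=0.0128, 34/78=0.4359
Σpᵢ² = 0.0897² + 0.4615² + 0.0128² + 0.4359² = 0.008046 + 0.212982 + 0.000164 + 0.190009 = 0.411201
B = 1 / 0.411201 = 2.4319
Bₛ = (B − 1)/(n − 1) = (2.4319 − 1)/(4 − 1) = 1.4319/3 = 0.4773

0.48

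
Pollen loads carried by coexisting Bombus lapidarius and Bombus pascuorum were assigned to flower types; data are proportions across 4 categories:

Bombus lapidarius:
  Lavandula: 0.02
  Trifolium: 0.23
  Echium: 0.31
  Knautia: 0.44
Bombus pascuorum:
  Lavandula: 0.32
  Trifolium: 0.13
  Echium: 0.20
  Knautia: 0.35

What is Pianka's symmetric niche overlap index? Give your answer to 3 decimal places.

0.812

Σ p₁ᵢp₂ᵢ = 0.0064 + 0.0299 + 0.0620 + 0.1540 = 0.2523
Σp_1ᵢ² = 0.02² + 0.23² + 0.31² + 0.44² = 0.0004 + 0.0529 + 0.0961 + 0.1936 = 0.3430
Σp_2ᵢ² = 0.32² + 0.13² + 0.20² + 0.35² = 0.1024 + 0.0169 + 0.0400 + 0.1225 = 0.2818
O = 0.2523 / √(0.3430 × 0.2818) = 0.2523 / 0.310898 = 0.81152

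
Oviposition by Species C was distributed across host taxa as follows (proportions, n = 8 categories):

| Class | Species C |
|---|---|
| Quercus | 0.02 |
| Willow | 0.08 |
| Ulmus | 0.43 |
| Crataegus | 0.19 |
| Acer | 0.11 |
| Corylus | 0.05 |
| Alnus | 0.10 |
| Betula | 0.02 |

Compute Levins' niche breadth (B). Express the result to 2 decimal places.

3.96

Σpᵢ² = 0.02² + 0.08² + 0.43² + 0.19² + 0.11² + 0.05² + 0.10² + 0.02² = 0.0004 + 0.0064 + 0.1849 + 0.0361 + 0.0121 + 0.0025 + 0.0100 + 0.0004 = 0.2528
B = 1 / 0.2528 = 3.9557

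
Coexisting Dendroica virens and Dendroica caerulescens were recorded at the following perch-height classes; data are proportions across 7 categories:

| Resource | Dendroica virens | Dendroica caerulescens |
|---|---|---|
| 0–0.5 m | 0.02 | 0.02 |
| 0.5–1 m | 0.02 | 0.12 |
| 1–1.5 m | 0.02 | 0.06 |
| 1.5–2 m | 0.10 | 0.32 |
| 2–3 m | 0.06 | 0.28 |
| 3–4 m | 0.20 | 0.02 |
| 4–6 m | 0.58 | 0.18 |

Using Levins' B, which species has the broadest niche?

Σp_vireᵢ² = 0.02² + 0.02² + 0.02² + 0.10² + 0.06² + 0.20² + 0.58² = 0.0004 + 0.0004 + 0.0004 + 0.0100 + 0.0036 + 0.0400 + 0.3364 = 0.3912
B_vire = 1 / 0.3912 = 2.5562
Σp_caerᵢ² = 0.02² + 0.12² + 0.06² + 0.32² + 0.28² + 0.02² + 0.18² = 0.0004 + 0.0144 + 0.0036 + 0.1024 + 0.0784 + 0.0004 + 0.0324 = 0.2320
B_caer = 1 / 0.2320 = 4.3103
Highest B → broadest niche (most generalist): Dendroica caerulescens (B = 4.31).

Dendroica caerulescens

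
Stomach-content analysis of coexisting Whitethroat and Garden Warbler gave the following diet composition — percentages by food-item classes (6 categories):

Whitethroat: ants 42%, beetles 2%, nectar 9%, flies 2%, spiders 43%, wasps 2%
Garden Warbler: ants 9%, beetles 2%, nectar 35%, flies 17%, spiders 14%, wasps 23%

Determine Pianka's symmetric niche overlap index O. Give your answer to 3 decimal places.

Convert percentages to proportions (divide by 100).
Σ p₁ᵢp₂ᵢ = 0.0378 + 0.0004 + 0.0315 + 0.0034 + 0.0602 + 0.0046 = 0.1379
Σp_1ᵢ² = 0.42² + 0.02² + 0.09² + 0.02² + 0.43² + 0.02² = 0.1764 + 0.0004 + 0.0081 + 0.0004 + 0.1849 + 0.0004 = 0.3706
Σp_2ᵢ² = 0.09² + 0.02² + 0.35² + 0.17² + 0.14² + 0.23² = 0.0081 + 0.0004 + 0.1225 + 0.0289 + 0.0196 + 0.0529 = 0.2324
O = 0.1379 / √(0.3706 × 0.2324) = 0.1379 / 0.293475 = 0.46989

0.470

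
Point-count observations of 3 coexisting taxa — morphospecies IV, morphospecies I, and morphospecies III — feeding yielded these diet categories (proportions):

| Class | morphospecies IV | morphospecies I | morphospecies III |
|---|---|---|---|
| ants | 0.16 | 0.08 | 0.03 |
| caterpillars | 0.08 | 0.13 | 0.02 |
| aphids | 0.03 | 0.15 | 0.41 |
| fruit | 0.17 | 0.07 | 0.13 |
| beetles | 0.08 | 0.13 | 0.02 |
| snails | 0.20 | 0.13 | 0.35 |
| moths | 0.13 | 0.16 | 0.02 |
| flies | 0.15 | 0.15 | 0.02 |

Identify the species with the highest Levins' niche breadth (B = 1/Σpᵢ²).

morphospecies I

Σp_IVᵢ² = 0.16² + 0.08² + 0.03² + 0.17² + 0.08² + 0.20² + 0.13² + 0.15² = 0.0256 + 0.0064 + 0.0009 + 0.0289 + 0.0064 + 0.0400 + 0.0169 + 0.0225 = 0.1476
B_IV = 1 / 0.1476 = 6.7751
Σp_Iᵢ² = 0.08² + 0.13² + 0.15² + 0.07² + 0.13² + 0.13² + 0.16² + 0.15² = 0.0064 + 0.0169 + 0.0225 + 0.0049 + 0.0169 + 0.0169 + 0.0256 + 0.0225 = 0.1326
B_I = 1 / 0.1326 = 7.5415
Σp_IIIᵢ² = 0.03² + 0.02² + 0.41² + 0.13² + 0.02² + 0.35² + 0.02² + 0.02² = 0.0009 + 0.0004 + 0.1681 + 0.0169 + 0.0004 + 0.1225 + 0.0004 + 0.0004 = 0.3100
B_III = 1 / 0.3100 = 3.2258
Highest B → broadest niche (most generalist): morphospecies I (B = 7.54).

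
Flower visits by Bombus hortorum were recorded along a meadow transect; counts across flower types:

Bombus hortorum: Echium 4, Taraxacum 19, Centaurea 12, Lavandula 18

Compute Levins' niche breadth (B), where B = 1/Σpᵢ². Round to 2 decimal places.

3.32

Proportions for Bombus hortorum (n=53): 4/53=0.0755, 19/53=0.3585, 12/53=0.2264, 18/53=0.3396
Σpᵢ² = 0.0755² + 0.3585² + 0.2264² + 0.3396² = 0.005700 + 0.128522 + 0.051257 + 0.115328 = 0.300807
B = 1 / 0.300807 = 3.3244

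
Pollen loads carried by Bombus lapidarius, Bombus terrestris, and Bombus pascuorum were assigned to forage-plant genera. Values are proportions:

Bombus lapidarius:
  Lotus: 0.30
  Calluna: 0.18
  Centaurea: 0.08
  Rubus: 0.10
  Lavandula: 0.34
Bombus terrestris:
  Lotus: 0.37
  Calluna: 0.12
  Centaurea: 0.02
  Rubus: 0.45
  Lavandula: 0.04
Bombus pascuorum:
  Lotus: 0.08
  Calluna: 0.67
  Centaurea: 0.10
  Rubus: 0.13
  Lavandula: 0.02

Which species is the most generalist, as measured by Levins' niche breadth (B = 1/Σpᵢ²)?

Bombus lapidarius

Σp_lapiᵢ² = 0.30² + 0.18² + 0.08² + 0.10² + 0.34² = 0.0900 + 0.0324 + 0.0064 + 0.0100 + 0.1156 = 0.2544
B_lapi = 1 / 0.2544 = 3.9308
Σp_terrᵢ² = 0.37² + 0.12² + 0.02² + 0.45² + 0.04² = 0.1369 + 0.0144 + 0.0004 + 0.2025 + 0.0016 = 0.3558
B_terr = 1 / 0.3558 = 2.8106
Σp_pascᵢ² = 0.08² + 0.67² + 0.10² + 0.13² + 0.02² = 0.0064 + 0.4489 + 0.0100 + 0.0169 + 0.0004 = 0.4826
B_pasc = 1 / 0.4826 = 2.0721
Highest B → broadest niche (most generalist): Bombus lapidarius (B = 3.93).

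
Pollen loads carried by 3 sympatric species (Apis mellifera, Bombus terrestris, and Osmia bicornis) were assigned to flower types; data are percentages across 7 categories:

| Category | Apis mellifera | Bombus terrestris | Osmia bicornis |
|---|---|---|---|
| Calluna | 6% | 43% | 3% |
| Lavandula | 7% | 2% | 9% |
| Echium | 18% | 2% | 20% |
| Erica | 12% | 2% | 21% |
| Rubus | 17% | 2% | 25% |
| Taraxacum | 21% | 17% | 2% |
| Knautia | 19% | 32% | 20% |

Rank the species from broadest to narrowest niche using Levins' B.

Apis mellifera > Osmia bicornis > Bombus terrestris

Convert percentages to proportions (divide by 100).
Σp_mellᵢ² = 0.06² + 0.07² + 0.18² + 0.12² + 0.17² + 0.21² + 0.19² = 0.0036 + 0.0049 + 0.0324 + 0.0144 + 0.0289 + 0.0441 + 0.0361 = 0.1644
B_mell = 1 / 0.1644 = 6.0827
Σp_terrᵢ² = 0.43² + 0.02² + 0.02² + 0.02² + 0.02² + 0.17² + 0.32² = 0.1849 + 0.0004 + 0.0004 + 0.0004 + 0.0004 + 0.0289 + 0.1024 = 0.3178
B_terr = 1 / 0.3178 = 3.1466
Σp_bicoᵢ² = 0.03² + 0.09² + 0.20² + 0.21² + 0.25² + 0.02² + 0.20² = 0.0009 + 0.0081 + 0.0400 + 0.0441 + 0.0625 + 0.0004 + 0.0400 = 0.1960
B_bico = 1 / 0.1960 = 5.1020
Ranking by B (broadest → narrowest): Apis mellifera (6.08) > Osmia bicornis (5.10) > Bombus terrestris (3.15)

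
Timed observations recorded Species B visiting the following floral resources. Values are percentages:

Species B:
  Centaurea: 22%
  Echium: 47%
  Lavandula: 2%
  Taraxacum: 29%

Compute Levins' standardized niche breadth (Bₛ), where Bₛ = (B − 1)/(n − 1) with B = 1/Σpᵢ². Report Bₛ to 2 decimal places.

Convert percentages to proportions (divide by 100).
Σpᵢ² = 0.22² + 0.47² + 0.02² + 0.29² = 0.0484 + 0.2209 + 0.0004 + 0.0841 = 0.3538
B = 1 / 0.3538 = 2.8265
Bₛ = (B − 1)/(n − 1) = (2.8265 − 1)/(4 − 1) = 1.8265/3 = 0.6088

0.61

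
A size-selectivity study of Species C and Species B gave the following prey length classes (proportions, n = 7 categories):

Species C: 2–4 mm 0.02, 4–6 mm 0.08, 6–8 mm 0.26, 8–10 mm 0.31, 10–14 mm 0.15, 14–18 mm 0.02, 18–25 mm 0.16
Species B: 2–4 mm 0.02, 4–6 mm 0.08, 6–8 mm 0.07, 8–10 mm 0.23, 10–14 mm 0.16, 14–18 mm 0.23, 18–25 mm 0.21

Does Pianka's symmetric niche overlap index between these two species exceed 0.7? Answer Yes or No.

Σ p₁ᵢp₂ᵢ = 0.0004 + 0.0064 + 0.0182 + 0.0713 + 0.0240 + 0.0046 + 0.0336 = 0.1585
Σp_1ᵢ² = 0.02² + 0.08² + 0.26² + 0.31² + 0.15² + 0.02² + 0.16² = 0.0004 + 0.0064 + 0.0676 + 0.0961 + 0.0225 + 0.0004 + 0.0256 = 0.2190
Σp_2ᵢ² = 0.02² + 0.08² + 0.07² + 0.23² + 0.16² + 0.23² + 0.21² = 0.0004 + 0.0064 + 0.0049 + 0.0529 + 0.0256 + 0.0529 + 0.0441 = 0.1872
O = 0.1585 / √(0.2190 × 0.1872) = 0.1585 / 0.20248 = 0.7828
O = 0.7828 > 0.7 → Yes.

Yes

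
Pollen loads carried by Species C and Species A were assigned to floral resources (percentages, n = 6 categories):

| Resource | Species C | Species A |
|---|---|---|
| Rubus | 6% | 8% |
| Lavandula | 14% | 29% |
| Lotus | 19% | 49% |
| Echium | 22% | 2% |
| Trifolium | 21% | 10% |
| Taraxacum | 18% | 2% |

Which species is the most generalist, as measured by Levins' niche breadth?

Species C

Convert percentages to proportions (divide by 100).
Σp_Cᵢ² = 0.06² + 0.14² + 0.19² + 0.22² + 0.21² + 0.18² = 0.0036 + 0.0196 + 0.0361 + 0.0484 + 0.0441 + 0.0324 = 0.1842
B_C = 1 / 0.1842 = 5.4289
Σp_Aᵢ² = 0.08² + 0.29² + 0.49² + 0.02² + 0.10² + 0.02² = 0.0064 + 0.0841 + 0.2401 + 0.0004 + 0.0100 + 0.0004 = 0.3414
B_A = 1 / 0.3414 = 2.9291
Highest B → broadest niche (most generalist): Species C (B = 5.43).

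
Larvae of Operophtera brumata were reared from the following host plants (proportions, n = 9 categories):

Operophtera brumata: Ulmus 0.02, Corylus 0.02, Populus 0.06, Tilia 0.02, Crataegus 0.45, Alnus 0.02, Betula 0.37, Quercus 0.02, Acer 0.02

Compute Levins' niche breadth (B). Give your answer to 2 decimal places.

Σpᵢ² = 0.02² + 0.02² + 0.06² + 0.02² + 0.45² + 0.02² + 0.37² + 0.02² + 0.02² = 0.0004 + 0.0004 + 0.0036 + 0.0004 + 0.2025 + 0.0004 + 0.1369 + 0.0004 + 0.0004 = 0.3454
B = 1 / 0.3454 = 2.8952

2.90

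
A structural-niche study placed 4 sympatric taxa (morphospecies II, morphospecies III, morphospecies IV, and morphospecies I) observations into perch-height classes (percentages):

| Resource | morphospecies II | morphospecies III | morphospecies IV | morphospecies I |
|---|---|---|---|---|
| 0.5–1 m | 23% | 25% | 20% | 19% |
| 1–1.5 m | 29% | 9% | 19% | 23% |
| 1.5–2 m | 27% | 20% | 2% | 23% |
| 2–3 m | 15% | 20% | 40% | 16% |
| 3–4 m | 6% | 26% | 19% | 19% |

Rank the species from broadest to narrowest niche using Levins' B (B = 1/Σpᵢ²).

morphospecies I > morphospecies III > morphospecies II > morphospecies IV

Convert percentages to proportions (divide by 100).
Σp_IIᵢ² = 0.23² + 0.29² + 0.27² + 0.15² + 0.06² = 0.0529 + 0.0841 + 0.0729 + 0.0225 + 0.0036 = 0.2360
B_II = 1 / 0.2360 = 4.2373
Σp_IIIᵢ² = 0.25² + 0.09² + 0.20² + 0.20² + 0.26² = 0.0625 + 0.0081 + 0.0400 + 0.0400 + 0.0676 = 0.2182
B_III = 1 / 0.2182 = 4.5830
Σp_IVᵢ² = 0.20² + 0.19² + 0.02² + 0.40² + 0.19² = 0.0400 + 0.0361 + 0.0004 + 0.1600 + 0.0361 = 0.2726
B_IV = 1 / 0.2726 = 3.6684
Σp_Iᵢ² = 0.19² + 0.23² + 0.23² + 0.16² + 0.19² = 0.0361 + 0.0529 + 0.0529 + 0.0256 + 0.0361 = 0.2036
B_I = 1 / 0.2036 = 4.9116
Ranking by B (broadest → narrowest): morphospecies I (4.91) > morphospecies III (4.58) > morphospecies II (4.24) > morphospecies IV (3.67)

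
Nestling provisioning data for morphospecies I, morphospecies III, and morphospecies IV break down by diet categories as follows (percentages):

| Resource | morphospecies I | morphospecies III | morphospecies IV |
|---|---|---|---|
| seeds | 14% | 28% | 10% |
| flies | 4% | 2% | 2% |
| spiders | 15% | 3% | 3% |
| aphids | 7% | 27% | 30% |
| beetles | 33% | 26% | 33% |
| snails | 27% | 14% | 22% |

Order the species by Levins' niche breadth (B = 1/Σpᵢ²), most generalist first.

morphospecies I > morphospecies III > morphospecies IV

Convert percentages to proportions (divide by 100).
Σp_Iᵢ² = 0.14² + 0.04² + 0.15² + 0.07² + 0.33² + 0.27² = 0.0196 + 0.0016 + 0.0225 + 0.0049 + 0.1089 + 0.0729 = 0.2304
B_I = 1 / 0.2304 = 4.3403
Σp_IIIᵢ² = 0.28² + 0.02² + 0.03² + 0.27² + 0.26² + 0.14² = 0.0784 + 0.0004 + 0.0009 + 0.0729 + 0.0676 + 0.0196 = 0.2398
B_III = 1 / 0.2398 = 4.1701
Σp_IVᵢ² = 0.10² + 0.02² + 0.03² + 0.30² + 0.33² + 0.22² = 0.0100 + 0.0004 + 0.0009 + 0.0900 + 0.1089 + 0.0484 = 0.2586
B_IV = 1 / 0.2586 = 3.8670
Ranking by B (broadest → narrowest): morphospecies I (4.34) > morphospecies III (4.17) > morphospecies IV (3.87)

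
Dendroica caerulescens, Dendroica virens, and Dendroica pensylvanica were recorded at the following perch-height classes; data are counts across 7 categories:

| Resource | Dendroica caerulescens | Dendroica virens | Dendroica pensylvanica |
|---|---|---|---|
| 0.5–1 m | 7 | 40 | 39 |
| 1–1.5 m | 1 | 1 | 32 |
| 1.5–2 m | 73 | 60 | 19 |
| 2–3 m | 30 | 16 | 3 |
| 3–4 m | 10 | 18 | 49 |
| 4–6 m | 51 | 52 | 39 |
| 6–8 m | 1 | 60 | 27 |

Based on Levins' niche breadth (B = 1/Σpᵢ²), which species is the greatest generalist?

Proportions for Dendroica caerulescens (n=173): 7/173=0.0405, 1/173=0.0058, 73/173=0.4220, 30/173=0.1734, 10/173=0.0578, 51/173=0.2948, 1/173=0.0058
Proportions for Dendroica virens (n=247): 40/247=0.1619, 1/247=0.0040, 60/247=0.2429, 16/247=0.0648, 18/247=0.0729, 52/247=0.2105, 60/247=0.2429
Proportions for Dendroica pensylvanica (n=208): 39/208=0.1875, 32/208=0.1538, 19/208=0.0913, 3/208=0.0144, 49/208=0.2356, 39/208=0.1875, 27/208=0.1298
Σp_caerᵢ² = 0.0405² + 0.0058² + 0.4220² + 0.1734² + 0.0578² + 0.2948² + 0.0058² = 0.001640 + 0.000034 + 0.178084 + 0.030068 + 0.003341 + 0.086907 + 0.000034 = 0.300108
B_caer = 1 / 0.300108 = 3.3321
Σp_vireᵢ² = 0.1619² + 0.0040² + 0.2429² + 0.0648² + 0.0729² + 0.2105² + 0.2429² = 0.026212 + 0.000016 + 0.059000 + 0.004199 + 0.005314 + 0.044310 + 0.059000 = 0.198051
B_vire = 1 / 0.198051 = 5.0492
Σp_pensᵢ² = 0.1875² + 0.1538² + 0.0913² + 0.0144² + 0.2356² + 0.1875² + 0.1298² = 0.035156 + 0.023654 + 0.008336 + 0.000207 + 0.055507 + 0.035156 + 0.016848 = 0.174864
B_pens = 1 / 0.174864 = 5.7187
Highest B → broadest niche (most generalist): Dendroica pensylvanica (B = 5.72).

Dendroica pensylvanica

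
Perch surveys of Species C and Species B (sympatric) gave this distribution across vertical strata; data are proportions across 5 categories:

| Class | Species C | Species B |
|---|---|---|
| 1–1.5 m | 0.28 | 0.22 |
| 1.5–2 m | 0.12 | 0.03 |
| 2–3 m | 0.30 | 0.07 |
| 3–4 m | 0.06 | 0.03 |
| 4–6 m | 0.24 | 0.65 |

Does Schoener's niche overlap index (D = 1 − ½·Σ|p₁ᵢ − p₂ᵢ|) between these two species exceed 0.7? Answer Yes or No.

Σ|p₁ᵢ − p₂ᵢ| = 0.06 + 0.09 + 0.23 + 0.03 + 0.41 = 0.82
D = 1 − ½ × 0.82 = 1 − 0.410 = 0.5900
D = 0.5900 < 0.7 → No.

No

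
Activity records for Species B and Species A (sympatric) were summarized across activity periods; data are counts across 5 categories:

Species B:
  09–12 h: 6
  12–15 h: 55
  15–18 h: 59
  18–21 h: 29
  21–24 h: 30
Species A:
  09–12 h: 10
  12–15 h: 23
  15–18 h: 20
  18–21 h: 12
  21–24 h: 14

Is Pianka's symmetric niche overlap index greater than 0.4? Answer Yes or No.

Proportions for Species B (n=179): 6/179=0.0335, 55/179=0.3073, 59/179=0.3296, 29/179=0.1620, 30/179=0.1676
Proportions for Species A (n=79): 10/79=0.1266, 23/79=0.2911, 20/79=0.2532, 12/79=0.1519, 14/79=0.1772
Σ p₁ᵢp₂ᵢ = 0.004241 + 0.089455 + 0.083455 + 0.024608 + 0.029699 = 0.231458
Σp_1ᵢ² = 0.0335² + 0.3073² + 0.3296² + 0.1620² + 0.1676² = 0.001122 + 0.094433 + 0.108636 + 0.026244 + 0.028090 = 0.258525
Σp_2ᵢ² = 0.1266² + 0.2911² + 0.2532² + 0.1519² + 0.1772² = 0.016028 + 0.084739 + 0.064110 + 0.023074 + 0.031400 = 0.219351
O = 0.231458 / √(0.258525 × 0.219351) = 0.231458 / 0.2381338 = 0.9720
O = 0.9720 > 0.4 → Yes.

Yes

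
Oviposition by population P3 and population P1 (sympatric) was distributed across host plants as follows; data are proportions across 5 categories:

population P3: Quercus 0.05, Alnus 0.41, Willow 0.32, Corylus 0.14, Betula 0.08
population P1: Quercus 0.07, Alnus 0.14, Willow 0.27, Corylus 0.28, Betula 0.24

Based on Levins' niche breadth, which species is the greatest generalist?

Σp_P3ᵢ² = 0.05² + 0.41² + 0.32² + 0.14² + 0.08² = 0.0025 + 0.1681 + 0.1024 + 0.0196 + 0.0064 = 0.2990
B_P3 = 1 / 0.2990 = 3.3445
Σp_P1ᵢ² = 0.07² + 0.14² + 0.27² + 0.28² + 0.24² = 0.0049 + 0.0196 + 0.0729 + 0.0784 + 0.0576 = 0.2334
B_P1 = 1 / 0.2334 = 4.2845
Highest B → broadest niche (most generalist): population P1 (B = 4.28).

population P1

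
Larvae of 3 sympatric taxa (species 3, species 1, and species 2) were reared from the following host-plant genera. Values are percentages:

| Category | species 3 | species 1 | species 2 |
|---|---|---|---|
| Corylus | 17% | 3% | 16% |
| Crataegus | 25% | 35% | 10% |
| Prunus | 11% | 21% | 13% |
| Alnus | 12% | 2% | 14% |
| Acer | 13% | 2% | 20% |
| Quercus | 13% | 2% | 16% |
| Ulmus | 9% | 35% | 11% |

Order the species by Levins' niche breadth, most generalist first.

species 2 > species 3 > species 1

Convert percentages to proportions (divide by 100).
Σp_3ᵢ² = 0.17² + 0.25² + 0.11² + 0.12² + 0.13² + 0.13² + 0.09² = 0.0289 + 0.0625 + 0.0121 + 0.0144 + 0.0169 + 0.0169 + 0.0081 = 0.1598
B_3 = 1 / 0.1598 = 6.2578
Σp_1ᵢ² = 0.03² + 0.35² + 0.21² + 0.02² + 0.02² + 0.02² + 0.35² = 0.0009 + 0.1225 + 0.0441 + 0.0004 + 0.0004 + 0.0004 + 0.1225 = 0.2912
B_1 = 1 / 0.2912 = 3.4341
Σp_2ᵢ² = 0.16² + 0.10² + 0.13² + 0.14² + 0.20² + 0.16² + 0.11² = 0.0256 + 0.0100 + 0.0169 + 0.0196 + 0.0400 + 0.0256 + 0.0121 = 0.1498
B_2 = 1 / 0.1498 = 6.6756
Ranking by B (broadest → narrowest): species 2 (6.68) > species 3 (6.26) > species 1 (3.43)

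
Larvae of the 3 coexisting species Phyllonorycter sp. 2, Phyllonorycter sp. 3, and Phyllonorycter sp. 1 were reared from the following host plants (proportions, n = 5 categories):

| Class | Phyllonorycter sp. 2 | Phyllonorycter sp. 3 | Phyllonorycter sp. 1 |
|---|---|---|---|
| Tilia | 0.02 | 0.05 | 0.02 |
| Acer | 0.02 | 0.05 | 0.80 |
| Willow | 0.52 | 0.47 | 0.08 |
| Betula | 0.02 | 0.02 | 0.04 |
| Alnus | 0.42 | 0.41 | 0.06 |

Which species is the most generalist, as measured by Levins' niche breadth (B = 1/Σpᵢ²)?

Phyllonorycter sp. 3

Σp_2ᵢ² = 0.02² + 0.02² + 0.52² + 0.02² + 0.42² = 0.0004 + 0.0004 + 0.2704 + 0.0004 + 0.1764 = 0.4480
B_2 = 1 / 0.4480 = 2.2321
Σp_3ᵢ² = 0.05² + 0.05² + 0.47² + 0.02² + 0.41² = 0.0025 + 0.0025 + 0.2209 + 0.0004 + 0.1681 = 0.3944
B_3 = 1 / 0.3944 = 2.5355
Σp_1ᵢ² = 0.02² + 0.80² + 0.08² + 0.04² + 0.06² = 0.0004 + 0.6400 + 0.0064 + 0.0016 + 0.0036 = 0.6520
B_1 = 1 / 0.6520 = 1.5337
Highest B → broadest niche (most generalist): Phyllonorycter sp. 3 (B = 2.54).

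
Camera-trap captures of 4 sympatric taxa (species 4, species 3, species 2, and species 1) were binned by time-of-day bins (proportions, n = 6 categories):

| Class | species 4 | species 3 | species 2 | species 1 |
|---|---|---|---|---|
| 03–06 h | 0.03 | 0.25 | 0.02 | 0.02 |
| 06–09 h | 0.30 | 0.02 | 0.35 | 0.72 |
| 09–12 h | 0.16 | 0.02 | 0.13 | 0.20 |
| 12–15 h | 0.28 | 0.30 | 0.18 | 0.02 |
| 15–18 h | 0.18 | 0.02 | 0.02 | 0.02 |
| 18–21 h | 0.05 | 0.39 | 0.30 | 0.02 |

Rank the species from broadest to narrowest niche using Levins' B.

species 4 > species 2 > species 3 > species 1

Σp_4ᵢ² = 0.03² + 0.30² + 0.16² + 0.28² + 0.18² + 0.05² = 0.0009 + 0.0900 + 0.0256 + 0.0784 + 0.0324 + 0.0025 = 0.2298
B_4 = 1 / 0.2298 = 4.3516
Σp_3ᵢ² = 0.25² + 0.02² + 0.02² + 0.30² + 0.02² + 0.39² = 0.0625 + 0.0004 + 0.0004 + 0.0900 + 0.0004 + 0.1521 = 0.3058
B_3 = 1 / 0.3058 = 3.2701
Σp_2ᵢ² = 0.02² + 0.35² + 0.13² + 0.18² + 0.02² + 0.30² = 0.0004 + 0.1225 + 0.0169 + 0.0324 + 0.0004 + 0.0900 = 0.2626
B_2 = 1 / 0.2626 = 3.8081
Σp_1ᵢ² = 0.02² + 0.72² + 0.20² + 0.02² + 0.02² + 0.02² = 0.0004 + 0.5184 + 0.0400 + 0.0004 + 0.0004 + 0.0004 = 0.5600
B_1 = 1 / 0.5600 = 1.7857
Ranking by B (broadest → narrowest): species 4 (4.35) > species 2 (3.81) > species 3 (3.27) > species 1 (1.79)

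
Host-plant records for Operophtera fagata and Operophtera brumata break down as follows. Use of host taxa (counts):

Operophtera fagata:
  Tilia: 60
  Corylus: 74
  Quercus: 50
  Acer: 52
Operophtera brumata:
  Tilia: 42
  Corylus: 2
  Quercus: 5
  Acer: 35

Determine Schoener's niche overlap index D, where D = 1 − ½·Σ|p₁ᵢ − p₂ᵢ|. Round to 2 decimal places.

0.56

Proportions for Operophtera fagata (n=236): 60/236=0.2542, 74/236=0.3136, 50/236=0.2119, 52/236=0.2203
Proportions for Operophtera brumata (n=84): 42/84=0.5000, 2/84=0.0238, 5/84=0.0595, 35/84=0.4167
Σ|p₁ᵢ − p₂ᵢ| = 0.2458 + 0.2898 + 0.1524 + 0.1964 = 0.8844
D = 1 − ½ × 0.8844 = 1 − 0.44220 = 0.55780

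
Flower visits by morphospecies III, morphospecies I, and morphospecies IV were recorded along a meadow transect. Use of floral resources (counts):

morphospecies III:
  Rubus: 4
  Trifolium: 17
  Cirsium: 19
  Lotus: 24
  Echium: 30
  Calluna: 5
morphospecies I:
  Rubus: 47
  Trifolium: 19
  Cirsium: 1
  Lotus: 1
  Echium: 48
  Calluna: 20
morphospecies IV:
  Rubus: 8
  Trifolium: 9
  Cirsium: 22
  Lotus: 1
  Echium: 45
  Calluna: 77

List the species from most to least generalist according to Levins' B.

Proportions for morphospecies III (n=99): 4/99=0.0404, 17/99=0.1717, 19/99=0.1919, 24/99=0.2424, 30/99=0.3030, 5/99=0.0505
Proportions for morphospecies I (n=136): 47/136=0.3456, 19/136=0.1397, 1/136=0.0074, 1/136=0.0074, 48/136=0.3529, 20/136=0.1471
Proportions for morphospecies IV (n=162): 8/162=0.0494, 9/162=0.0556, 22/162=0.1358, 1/162=0.0062, 45/162=0.2778, 77/162=0.4753
Σp_IIIᵢ² = 0.0404² + 0.1717² + 0.1919² + 0.2424² + 0.3030² + 0.0505² = 0.001632 + 0.029481 + 0.036826 + 0.058758 + 0.091809 + 0.002550 = 0.221056
B_III = 1 / 0.221056 = 4.5237
Σp_Iᵢ² = 0.3456² + 0.1397² + 0.0074² + 0.0074² + 0.3529² + 0.1471² = 0.119439 + 0.019516 + 0.000055 + 0.000055 + 0.124538 + 0.021638 = 0.285241
B_I = 1 / 0.285241 = 3.5058
Σp_IVᵢ² = 0.0494² + 0.0556² + 0.1358² + 0.0062² + 0.2778² + 0.4753² = 0.002440 + 0.003091 + 0.018442 + 0.000038 + 0.077173 + 0.225910 = 0.327094
B_IV = 1 / 0.327094 = 3.0572
Ranking by B (broadest → narrowest): morphospecies III (4.52) > morphospecies I (3.51) > morphospecies IV (3.06)

morphospecies III > morphospecies I > morphospecies IV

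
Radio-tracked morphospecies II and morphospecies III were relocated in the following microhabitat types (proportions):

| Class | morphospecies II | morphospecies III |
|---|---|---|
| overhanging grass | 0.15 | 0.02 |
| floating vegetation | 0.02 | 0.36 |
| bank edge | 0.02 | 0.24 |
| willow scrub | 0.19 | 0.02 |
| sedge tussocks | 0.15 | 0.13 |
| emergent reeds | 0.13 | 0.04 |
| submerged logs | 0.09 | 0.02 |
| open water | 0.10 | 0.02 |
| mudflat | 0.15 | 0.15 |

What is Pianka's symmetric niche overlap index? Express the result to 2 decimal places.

Σ p₁ᵢp₂ᵢ = 0.0030 + 0.0072 + 0.0048 + 0.0038 + 0.0195 + 0.0052 + 0.0018 + 0.0020 + 0.0225 = 0.0698
Σp_1ᵢ² = 0.15² + 0.02² + 0.02² + 0.19² + 0.15² + 0.13² + 0.09² + 0.10² + 0.15² = 0.0225 + 0.0004 + 0.0004 + 0.0361 + 0.0225 + 0.0169 + 0.0081 + 0.0100 + 0.0225 = 0.1394
Σp_2ᵢ² = 0.02² + 0.36² + 0.24² + 0.02² + 0.13² + 0.04² + 0.02² + 0.02² + 0.15² = 0.0004 + 0.1296 + 0.0576 + 0.0004 + 0.0169 + 0.0016 + 0.0004 + 0.0004 + 0.0225 = 0.2298
O = 0.0698 / √(0.1394 × 0.2298) = 0.0698 / 0.17898 = 0.3900

0.39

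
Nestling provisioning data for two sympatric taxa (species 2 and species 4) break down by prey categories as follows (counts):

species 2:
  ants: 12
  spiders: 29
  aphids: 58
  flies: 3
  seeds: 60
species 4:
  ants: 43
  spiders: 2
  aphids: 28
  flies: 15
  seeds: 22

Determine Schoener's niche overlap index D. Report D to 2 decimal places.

Proportions for species 2 (n=162): 12/162=0.0741, 29/162=0.1790, 58/162=0.3580, 3/162=0.0185, 60/162=0.3704
Proportions for species 4 (n=110): 43/110=0.3909, 2/110=0.0182, 28/110=0.2545, 15/110=0.1364, 22/110=0.2000
Σ|p₁ᵢ − p₂ᵢ| = 0.3168 + 0.1608 + 0.1035 + 0.1179 + 0.1704 = 0.8694
D = 1 − ½ × 0.8694 = 1 − 0.43470 = 0.56530

0.57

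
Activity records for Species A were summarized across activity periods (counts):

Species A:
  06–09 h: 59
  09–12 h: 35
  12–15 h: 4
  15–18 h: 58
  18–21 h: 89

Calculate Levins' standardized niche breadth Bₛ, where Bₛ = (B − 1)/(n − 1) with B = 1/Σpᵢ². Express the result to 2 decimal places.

0.69

Proportions for Species A (n=245): 59/245=0.2408, 35/245=0.1429, 4/245=0.0163, 58/245=0.2367, 89/245=0.3633
Σpᵢ² = 0.2408² + 0.1429² + 0.0163² + 0.2367² + 0.3633² = 0.057985 + 0.020420 + 0.000266 + 0.056027 + 0.131987 = 0.266685
B = 1 / 0.266685 = 3.7497
Bₛ = (B − 1)/(n − 1) = (3.7497 − 1)/(5 − 1) = 2.7497/4 = 0.6874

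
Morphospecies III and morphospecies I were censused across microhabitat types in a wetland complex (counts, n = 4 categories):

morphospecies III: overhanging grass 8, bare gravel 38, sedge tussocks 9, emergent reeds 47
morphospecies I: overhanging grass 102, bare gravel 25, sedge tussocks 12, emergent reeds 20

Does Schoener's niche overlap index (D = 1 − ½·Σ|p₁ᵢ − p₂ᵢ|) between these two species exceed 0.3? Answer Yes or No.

Yes

Proportions for morphospecies III (n=102): 8/102=0.0784, 38/102=0.3725, 9/102=0.0882, 47/102=0.4608
Proportions for morphospecies I (n=159): 102/159=0.6415, 25/159=0.1572, 12/159=0.0755, 20/159=0.1258
Σ|p₁ᵢ − p₂ᵢ| = 0.5631 + 0.2153 + 0.0127 + 0.3350 = 1.1261
D = 1 − ½ × 1.1261 = 1 − 0.56305 = 0.43695
D = 0.43695 > 0.3 → Yes.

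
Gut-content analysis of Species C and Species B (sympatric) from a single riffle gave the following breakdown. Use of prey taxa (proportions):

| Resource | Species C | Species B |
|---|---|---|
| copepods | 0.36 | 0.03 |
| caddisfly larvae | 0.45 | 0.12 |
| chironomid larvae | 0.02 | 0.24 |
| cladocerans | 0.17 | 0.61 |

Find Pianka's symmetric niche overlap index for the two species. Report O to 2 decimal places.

0.43

Σ p₁ᵢp₂ᵢ = 0.0108 + 0.0540 + 0.0048 + 0.1037 = 0.1733
Σp_1ᵢ² = 0.36² + 0.45² + 0.02² + 0.17² = 0.1296 + 0.2025 + 0.0004 + 0.0289 = 0.3614
Σp_2ᵢ² = 0.03² + 0.12² + 0.24² + 0.61² = 0.0009 + 0.0144 + 0.0576 + 0.3721 = 0.4450
O = 0.1733 / √(0.3614 × 0.4450) = 0.1733 / 0.40103 = 0.4321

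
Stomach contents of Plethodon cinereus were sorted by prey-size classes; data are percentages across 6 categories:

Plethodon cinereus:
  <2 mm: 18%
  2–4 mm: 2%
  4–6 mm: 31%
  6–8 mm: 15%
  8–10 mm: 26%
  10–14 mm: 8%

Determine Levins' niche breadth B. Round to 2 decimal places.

4.44

Convert percentages to proportions (divide by 100).
Σpᵢ² = 0.18² + 0.02² + 0.31² + 0.15² + 0.26² + 0.08² = 0.0324 + 0.0004 + 0.0961 + 0.0225 + 0.0676 + 0.0064 = 0.2254
B = 1 / 0.2254 = 4.4366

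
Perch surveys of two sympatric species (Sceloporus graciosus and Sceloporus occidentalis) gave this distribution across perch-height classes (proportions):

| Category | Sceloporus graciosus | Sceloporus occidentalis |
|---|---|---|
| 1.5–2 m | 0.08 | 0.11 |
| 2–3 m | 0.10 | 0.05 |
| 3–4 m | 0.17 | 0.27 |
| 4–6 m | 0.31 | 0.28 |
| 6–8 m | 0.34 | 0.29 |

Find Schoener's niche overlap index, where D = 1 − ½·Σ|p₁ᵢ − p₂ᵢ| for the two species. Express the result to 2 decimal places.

0.87

Σ|p₁ᵢ − p₂ᵢ| = 0.03 + 0.05 + 0.10 + 0.03 + 0.05 = 0.26
D = 1 − ½ × 0.26 = 1 − 0.130 = 0.8700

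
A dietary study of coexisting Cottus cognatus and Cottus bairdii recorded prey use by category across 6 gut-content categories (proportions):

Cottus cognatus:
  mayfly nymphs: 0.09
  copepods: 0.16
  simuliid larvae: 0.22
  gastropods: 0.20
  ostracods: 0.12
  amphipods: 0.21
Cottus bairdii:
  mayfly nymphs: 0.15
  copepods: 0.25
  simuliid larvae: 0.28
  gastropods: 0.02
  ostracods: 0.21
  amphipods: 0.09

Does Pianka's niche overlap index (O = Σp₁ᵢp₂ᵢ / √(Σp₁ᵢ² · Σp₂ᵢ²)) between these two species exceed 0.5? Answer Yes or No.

Σ p₁ᵢp₂ᵢ = 0.0135 + 0.0400 + 0.0616 + 0.0040 + 0.0252 + 0.0189 = 0.1632
Σp_1ᵢ² = 0.09² + 0.16² + 0.22² + 0.20² + 0.12² + 0.21² = 0.0081 + 0.0256 + 0.0484 + 0.0400 + 0.0144 + 0.0441 = 0.1806
Σp_2ᵢ² = 0.15² + 0.25² + 0.28² + 0.02² + 0.21² + 0.09² = 0.0225 + 0.0625 + 0.0784 + 0.0004 + 0.0441 + 0.0081 = 0.2160
O = 0.1632 / √(0.1806 × 0.2160) = 0.1632 / 0.19751 = 0.8263
O = 0.8263 > 0.5 → Yes.

Yes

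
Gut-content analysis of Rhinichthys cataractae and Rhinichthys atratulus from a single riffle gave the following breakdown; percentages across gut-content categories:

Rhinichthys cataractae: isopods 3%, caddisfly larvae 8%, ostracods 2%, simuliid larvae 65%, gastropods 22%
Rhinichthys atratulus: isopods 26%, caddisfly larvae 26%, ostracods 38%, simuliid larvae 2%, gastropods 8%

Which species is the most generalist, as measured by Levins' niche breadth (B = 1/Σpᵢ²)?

Rhinichthys atratulus

Convert percentages to proportions (divide by 100).
Σp_cataᵢ² = 0.03² + 0.08² + 0.02² + 0.65² + 0.22² = 0.0009 + 0.0064 + 0.0004 + 0.4225 + 0.0484 = 0.4786
B_cata = 1 / 0.4786 = 2.0894
Σp_atraᵢ² = 0.26² + 0.26² + 0.38² + 0.02² + 0.08² = 0.0676 + 0.0676 + 0.1444 + 0.0004 + 0.0064 = 0.2864
B_atra = 1 / 0.2864 = 3.4916
Highest B → broadest niche (most generalist): Rhinichthys atratulus (B = 3.49).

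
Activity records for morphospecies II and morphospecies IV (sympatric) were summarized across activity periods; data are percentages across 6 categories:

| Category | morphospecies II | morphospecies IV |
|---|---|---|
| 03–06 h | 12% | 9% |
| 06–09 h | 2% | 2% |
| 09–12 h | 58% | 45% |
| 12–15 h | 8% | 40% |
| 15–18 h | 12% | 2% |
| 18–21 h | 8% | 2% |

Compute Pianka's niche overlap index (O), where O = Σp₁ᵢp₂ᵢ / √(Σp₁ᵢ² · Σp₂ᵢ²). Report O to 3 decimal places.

Convert percentages to proportions (divide by 100).
Σ p₁ᵢp₂ᵢ = 0.0108 + 0.0004 + 0.2610 + 0.0320 + 0.0024 + 0.0016 = 0.3082
Σp_1ᵢ² = 0.12² + 0.02² + 0.58² + 0.08² + 0.12² + 0.08² = 0.0144 + 0.0004 + 0.3364 + 0.0064 + 0.0144 + 0.0064 = 0.3784
Σp_2ᵢ² = 0.09² + 0.02² + 0.45² + 0.40² + 0.02² + 0.02² = 0.0081 + 0.0004 + 0.2025 + 0.1600 + 0.0004 + 0.0004 = 0.3718
O = 0.3082 / √(0.3784 × 0.3718) = 0.3082 / 0.375085 = 0.82168

0.822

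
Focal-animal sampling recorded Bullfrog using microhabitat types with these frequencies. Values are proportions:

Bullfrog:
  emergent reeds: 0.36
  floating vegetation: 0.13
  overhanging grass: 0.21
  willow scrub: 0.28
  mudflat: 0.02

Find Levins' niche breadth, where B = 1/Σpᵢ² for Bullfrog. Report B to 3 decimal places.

Σpᵢ² = 0.36² + 0.13² + 0.21² + 0.28² + 0.02² = 0.1296 + 0.0169 + 0.0441 + 0.0784 + 0.0004 = 0.2694
B = 1 / 0.2694 = 3.71195

3.712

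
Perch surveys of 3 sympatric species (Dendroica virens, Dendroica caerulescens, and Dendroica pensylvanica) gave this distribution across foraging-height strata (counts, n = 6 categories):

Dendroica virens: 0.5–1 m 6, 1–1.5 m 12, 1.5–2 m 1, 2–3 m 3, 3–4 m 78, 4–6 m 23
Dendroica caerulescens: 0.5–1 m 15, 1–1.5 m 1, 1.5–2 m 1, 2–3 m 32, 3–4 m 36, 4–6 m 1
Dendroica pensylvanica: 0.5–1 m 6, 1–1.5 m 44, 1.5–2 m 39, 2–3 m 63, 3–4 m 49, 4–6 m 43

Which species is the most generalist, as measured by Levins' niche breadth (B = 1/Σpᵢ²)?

Dendroica pensylvanica

Proportions for Dendroica virens (n=123): 6/123=0.0488, 12/123=0.0976, 1/123=0.0081, 3/123=0.0244, 78/123=0.6341, 23/123=0.1870
Proportions for Dendroica caerulescens (n=86): 15/86=0.1744, 1/86=0.0116, 1/86=0.0116, 32/86=0.3721, 36/86=0.4186, 1/86=0.0116
Proportions for Dendroica pensylvanica (n=244): 6/244=0.0246, 44/244=0.1803, 39/244=0.1598, 63/244=0.2582, 49/244=0.2008, 43/244=0.1762
Σp_vireᵢ² = 0.0488² + 0.0976² + 0.0081² + 0.0244² + 0.6341² + 0.1870² = 0.002381 + 0.009526 + 0.000066 + 0.000595 + 0.402083 + 0.034969 = 0.449620
B_vire = 1 / 0.449620 = 2.2241
Σp_caerᵢ² = 0.1744² + 0.0116² + 0.0116² + 0.3721² + 0.4186² + 0.0116² = 0.030415 + 0.000135 + 0.000135 + 0.138458 + 0.175226 + 0.000135 = 0.344504
B_caer = 1 / 0.344504 = 2.9027
Σp_pensᵢ² = 0.0246² + 0.1803² + 0.1598² + 0.2582² + 0.2008² + 0.1762² = 0.000605 + 0.032508 + 0.025536 + 0.066667 + 0.040321 + 0.031046 = 0.196683
B_pens = 1 / 0.196683 = 5.0843
Highest B → broadest niche (most generalist): Dendroica pensylvanica (B = 5.08).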